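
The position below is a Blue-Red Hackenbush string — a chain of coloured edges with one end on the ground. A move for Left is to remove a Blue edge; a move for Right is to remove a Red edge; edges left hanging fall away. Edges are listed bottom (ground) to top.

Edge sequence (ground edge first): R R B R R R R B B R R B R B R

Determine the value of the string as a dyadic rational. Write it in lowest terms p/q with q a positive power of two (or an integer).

Recurse on prefixes of the 15-edge string R R B R R R R B B R R B R B R:
edge 1 of 15 (R): { · | 0 } → -1
edge 2 of 15 (R): { · | -1,0 } → -2
edge 3 of 15 (B): { -2 | -1,0 } → -3/2
edge 4 of 15 (R): { -2 | -3/2,-1,0 } → -7/4
edge 5 of 15 (R): { -2 | -7/4,-3/2,-1,0 } → -15/8
edge 6 of 15 (R): { -2 | -15/8,-7/4,-3/2,-1,0 } → -31/16
edge 7 of 15 (R): { -2 | -31/16,-15/8,-7/4,-3/2,-1,0 } → -63/32
edge 8 of 15 (B): { -2,-63/32 | -31/16,-15/8,-7/4,-3/2,-1,0 } → -125/64
edge 9 of 15 (B): { -2,-63/32,-125/64 | -31/16,-15/8,-7/4,-3/2,-1,0 } → -249/128
edge 10 of 15 (R): { -2,-63/32,-125/64 | -249/128,-31/16,-15/8,-7/4,-3/2,-1,0 } → -499/256
edge 11 of 15 (R): { -2,-63/32,-125/64 | -499/256,-249/128,-31/16,-15/8,-7/4,-3/2,-1,0 } → -999/512
edge 12 of 15 (B): { -2,-63/32,-125/64,-999/512 | -499/256,-249/128,-31/16,-15/8,-7/4,-3/2,-1,0 } → -1997/1024
edge 13 of 15 (R): { -2,-63/32,-125/64,-999/512 | -1997/1024,-499/256,-249/128,-31/16,-15/8,-7/4,-3/2,-1,0 } → -3995/2048
edge 14 of 15 (B): { -2,-63/32,-125/64,-999/512,-3995/2048 | -1997/1024,-499/256,-249/128,-31/16,-15/8,-7/4,-3/2,-1,0 } → -7989/4096
edge 15 of 15 (R): { -2,-63/32,-125/64,-999/512,-3995/2048 | -7989/4096,-1997/1024,-499/256,-249/128,-31/16,-15/8,-7/4,-3/2,-1,0 } → -15979/8192

-15979/8192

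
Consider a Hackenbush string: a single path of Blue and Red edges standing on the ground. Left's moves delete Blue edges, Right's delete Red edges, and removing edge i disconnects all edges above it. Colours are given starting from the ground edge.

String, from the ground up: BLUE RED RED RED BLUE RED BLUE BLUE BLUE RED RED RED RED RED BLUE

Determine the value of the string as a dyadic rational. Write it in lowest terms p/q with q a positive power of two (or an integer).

1 of 15 · B · max L 0 · min R +∞ => 1
2 of 15 · BR · max L 0 · min R 1 => 1/2
3 of 15 · BRR · max L 0 · min R 1/2 => 1/4
4 of 15 · BRRR · max L 0 · min R 1/4 => 1/8
5 of 15 · BRRRB · max L 1/8 · min R 1/4 => 3/16
6 of 15 · BRRRBR · max L 1/8 · min R 3/16 => 5/32
7 of 15 · BRRRBRB · max L 5/32 · min R 3/16 => 11/64
8 of 15 · BRRRBRBB · max L 11/64 · min R 3/16 => 23/128
9 of 15 · BRRRBRBBB · max L 23/128 · min R 3/16 => 47/256
10 of 15 · BRRRBRBBBR · max L 23/128 · min R 47/256 => 93/512
11 of 15 · BRRRBRBBBRR · max L 23/128 · min R 93/512 => 185/1024
12 of 15 · BRRRBRBBBRRR · max L 23/128 · min R 185/1024 => 369/2048
13 of 15 · BRRRBRBBBRRRR · max L 23/128 · min R 369/2048 => 737/4096
14 of 15 · BRRRBRBBBRRRRR · max L 23/128 · min R 737/4096 => 1473/8192
15 of 15 · BRRRBRBBBRRRRRB · max L 1473/8192 · min R 737/4096 => 2947/16384

2947/16384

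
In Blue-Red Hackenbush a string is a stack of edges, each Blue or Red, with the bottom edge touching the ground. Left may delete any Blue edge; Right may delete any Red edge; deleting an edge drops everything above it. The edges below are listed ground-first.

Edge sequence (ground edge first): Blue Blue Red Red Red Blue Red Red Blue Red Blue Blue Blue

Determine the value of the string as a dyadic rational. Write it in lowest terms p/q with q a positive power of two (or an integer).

2351/2048

step 1: add Blue to get B; options L={ 0 } R={ (no moves) } — 1
step 2: add Blue to get BB; options L={ 0; 1 } R={ (no moves) } — 2
step 3: add Red to get BBR; options L={ 0; 1 } R={ 2 } — 3/2
step 4: add Red to get BBRR; options L={ 0; 1 } R={ 3/2; 2 } — 5/4
step 5: add Red to get BBRRR; options L={ 0; 1 } R={ 5/4; 3/2; 2 } — 9/8
step 6: add Blue to get BBRRRB; options L={ 0; 1; 9/8 } R={ 5/4; 3/2; 2 } — 19/16
step 7: add Red to get BBRRRBR; options L={ 0; 1; 9/8 } R={ 19/16; 5/4; 3/2; 2 } — 37/32
step 8: add Red to get BBRRRBRR; options L={ 0; 1; 9/8 } R={ 37/32; 19/16; 5/4; 3/2; 2 } — 73/64
step 9: add Blue to get BBRRRBRRB; options L={ 0; 1; 9/8; 73/64 } R={ 37/32; 19/16; 5/4; 3/2; 2 } — 147/128
step 10: add Red to get BBRRRBRRBR; options L={ 0; 1; 9/8; 73/64 } R={ 147/128; 37/32; 19/16; 5/4; 3/2; 2 } — 293/256
step 11: add Blue to get BBRRRBRRBRB; options L={ 0; 1; 9/8; 73/64; 293/256 } R={ 147/128; 37/32; 19/16; 5/4; 3/2; 2 } — 587/512
step 12: add Blue to get BBRRRBRRBRBB; options L={ 0; 1; 9/8; 73/64; 293/256; 587/512 } R={ 147/128; 37/32; 19/16; 5/4; 3/2; 2 } — 1175/1024
step 13: add Blue to get BBRRRBRRBRBBB; options L={ 0; 1; 9/8; 73/64; 293/256; 587/512; 1175/1024 } R={ 147/128; 37/32; 19/16; 5/4; 3/2; 2 } — 2351/2048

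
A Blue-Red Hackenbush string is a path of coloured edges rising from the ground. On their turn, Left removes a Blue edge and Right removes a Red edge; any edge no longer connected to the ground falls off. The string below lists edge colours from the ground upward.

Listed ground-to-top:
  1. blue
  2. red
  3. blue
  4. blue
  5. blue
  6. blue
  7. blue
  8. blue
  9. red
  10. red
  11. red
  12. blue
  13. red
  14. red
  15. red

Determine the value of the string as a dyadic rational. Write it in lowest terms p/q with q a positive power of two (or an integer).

b: Left { 0 }, Right { — } so simplest 1
br: Left { 0 }, Right { 1 } so simplest 1/2
brb: Left { 0, 1/2 }, Right { 1 } so simplest 3/4
brbb: Left { 0, 1/2, 3/4 }, Right { 1 } so simplest 7/8
brbbb: Left { 0, 1/2, 3/4, 7/8 }, Right { 1 } so simplest 15/16
brbbbb: Left { 0, 1/2, 3/4, 7/8, 15/16 }, Right { 1 } so simplest 31/32
brbbbbb: Left { 0, 1/2, 3/4, 7/8, 15/16, 31/32 }, Right { 1 } so simplest 63/64
brbbbbbb: Left { 0, 1/2, 3/4, 7/8, 15/16, 31/32, 63/64 }, Right { 1 } so simplest 127/128
brbbbbbbr: Left { 0, 1/2, 3/4, 7/8, 15/16, 31/32, 63/64 }, Right { 127/128, 1 } so simplest 253/256
brbbbbbbrr: Left { 0, 1/2, 3/4, 7/8, 15/16, 31/32, 63/64 }, Right { 253/256, 127/128, 1 } so simplest 505/512
brbbbbbbrrr: Left { 0, 1/2, 3/4, 7/8, 15/16, 31/32, 63/64 }, Right { 505/512, 253/256, 127/128, 1 } so simplest 1009/1024
brbbbbbbrrrb: Left { 0, 1/2, 3/4, 7/8, 15/16, 31/32, 63/64, 1009/1024 }, Right { 505/512, 253/256, 127/128, 1 } so simplest 2019/2048
brbbbbbbrrrbr: Left { 0, 1/2, 3/4, 7/8, 15/16, 31/32, 63/64, 1009/1024 }, Right { 2019/2048, 505/512, 253/256, 127/128, 1 } so simplest 4037/4096
brbbbbbbrrrbrr: Left { 0, 1/2, 3/4, 7/8, 15/16, 31/32, 63/64, 1009/1024 }, Right { 4037/4096, 2019/2048, 505/512, 253/256, 127/128, 1 } so simplest 8073/8192
brbbbbbbrrrbrrr: Left { 0, 1/2, 3/4, 7/8, 15/16, 31/32, 63/64, 1009/1024 }, Right { 8073/8192, 4037/4096, 2019/2048, 505/512, 253/256, 127/128, 1 } so simplest 16145/16384

16145/16384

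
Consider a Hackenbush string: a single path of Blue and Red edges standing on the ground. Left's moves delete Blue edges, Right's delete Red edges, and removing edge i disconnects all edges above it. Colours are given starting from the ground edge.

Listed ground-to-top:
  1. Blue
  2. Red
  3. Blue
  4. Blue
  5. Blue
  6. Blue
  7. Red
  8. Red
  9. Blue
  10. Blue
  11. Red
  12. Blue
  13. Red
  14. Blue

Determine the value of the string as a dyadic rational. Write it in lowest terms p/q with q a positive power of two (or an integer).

7787/8192

Prefix values for Blue Red Blue Blue Blue Blue Red Red Blue Blue Red Blue Red Blue via {L|R} + simplicity:
1 of 14 · B · max L 0 · min R +∞ -> 1
2 of 14 · BR · max L 0 · min R 1 -> 1/2
3 of 14 · BRB · max L 1/2 · min R 1 -> 3/4
4 of 14 · BRBB · max L 3/4 · min R 1 -> 7/8
5 of 14 · BRBBB · max L 7/8 · min R 1 -> 15/16
6 of 14 · BRBBBB · max L 15/16 · min R 1 -> 31/32
7 of 14 · BRBBBBR · max L 15/16 · min R 31/32 -> 61/64
8 of 14 · BRBBBBRR · max L 15/16 · min R 61/64 -> 121/128
9 of 14 · BRBBBBRRB · max L 121/128 · min R 61/64 -> 243/256
10 of 14 · BRBBBBRRBB · max L 243/256 · min R 61/64 -> 487/512
11 of 14 · BRBBBBRRBBR · max L 243/256 · min R 487/512 -> 973/1024
12 of 14 · BRBBBBRRBBRB · max L 973/1024 · min R 487/512 -> 1947/2048
13 of 14 · BRBBBBRRBBRBR · max L 973/1024 · min R 1947/2048 -> 3893/4096
14 of 14 · BRBBBBRRBBRBRB · max L 3893/4096 · min R 1947/2048 -> 7787/8192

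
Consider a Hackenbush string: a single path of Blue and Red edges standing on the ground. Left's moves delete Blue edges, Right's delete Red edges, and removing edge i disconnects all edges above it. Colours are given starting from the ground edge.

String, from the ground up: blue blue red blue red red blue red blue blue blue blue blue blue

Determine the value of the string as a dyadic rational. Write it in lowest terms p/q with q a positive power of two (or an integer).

6527/4096

1 of 14 · b · max L 0 · min R +∞ → 1
2 of 14 · bb · max L 1 · min R +∞ → 2
3 of 14 · bbr · max L 1 · min R 2 → 3/2
4 of 14 · bbrb · max L 3/2 · min R 2 → 7/4
5 of 14 · bbrbr · max L 3/2 · min R 7/4 → 13/8
6 of 14 · bbrbrr · max L 3/2 · min R 13/8 → 25/16
7 of 14 · bbrbrrb · max L 25/16 · min R 13/8 → 51/32
8 of 14 · bbrbrrbr · max L 25/16 · min R 51/32 → 101/64
9 of 14 · bbrbrrbrb · max L 101/64 · min R 51/32 → 203/128
10 of 14 · bbrbrrbrbb · max L 203/128 · min R 51/32 → 407/256
11 of 14 · bbrbrrbrbbb · max L 407/256 · min R 51/32 → 815/512
12 of 14 · bbrbrrbrbbbb · max L 815/512 · min R 51/32 → 1631/1024
13 of 14 · bbrbrrbrbbbbb · max L 1631/1024 · min R 51/32 → 3263/2048
14 of 14 · bbrbrrbrbbbbbb · max L 3263/2048 · min R 51/32 → 6527/4096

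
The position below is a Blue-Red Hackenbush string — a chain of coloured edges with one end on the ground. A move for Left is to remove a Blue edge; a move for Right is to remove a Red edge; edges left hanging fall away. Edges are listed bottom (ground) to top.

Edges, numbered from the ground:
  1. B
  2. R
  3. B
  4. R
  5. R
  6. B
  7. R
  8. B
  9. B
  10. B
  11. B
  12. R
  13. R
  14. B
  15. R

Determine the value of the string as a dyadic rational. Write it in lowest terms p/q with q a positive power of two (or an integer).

Recurse on prefixes of the 15-edge string B R B R R B R B B B B R R B R:
v_1 [B]  L=[0]  R=[·]  gives 1
v_2 [BR]  L=[0]  R=[1]  gives 1/2
v_3 [BRB]  L=[0 1/2]  R=[1]  gives 3/4
v_4 [BRBR]  L=[0 1/2]  R=[3/4 1]  gives 5/8
v_5 [BRBRR]  L=[0 1/2]  R=[5/8 3/4 1]  gives 9/16
v_6 [BRBRRB]  L=[0 1/2 9/16]  R=[5/8 3/4 1]  gives 19/32
v_7 [BRBRRBR]  L=[0 1/2 9/16]  R=[19/32 5/8 3/4 1]  gives 37/64
v_8 [BRBRRBRB]  L=[0 1/2 9/16 37/64]  R=[19/32 5/8 3/4 1]  gives 75/128
v_9 [BRBRRBRBB]  L=[0 1/2 9/16 37/64 75/128]  R=[19/32 5/8 3/4 1]  gives 151/256
v_10 [BRBRRBRBBB]  L=[0 1/2 9/16 37/64 75/128 151/256]  R=[19/32 5/8 3/4 1]  gives 303/512
v_11 [BRBRRBRBBBB]  L=[0 1/2 9/16 37/64 75/128 151/256 303/512]  R=[19/32 5/8 3/4 1]  gives 607/1024
v_12 [BRBRRBRBBBBR]  L=[0 1/2 9/16 37/64 75/128 151/256 303/512]  R=[607/1024 19/32 5/8 3/4 1]  gives 1213/2048
v_13 [BRBRRBRBBBBRR]  L=[0 1/2 9/16 37/64 75/128 151/256 303/512]  R=[1213/2048 607/1024 19/32 5/8 3/4 1]  gives 2425/4096
v_14 [BRBRRBRBBBBRRB]  L=[0 1/2 9/16 37/64 75/128 151/256 303/512 2425/4096]  R=[1213/2048 607/1024 19/32 5/8 3/4 1]  gives 4851/8192
v_15 [BRBRRBRBBBBRRBR]  L=[0 1/2 9/16 37/64 75/128 151/256 303/512 2425/4096]  R=[4851/8192 1213/2048 607/1024 19/32 5/8 3/4 1]  gives 9701/16384

9701/16384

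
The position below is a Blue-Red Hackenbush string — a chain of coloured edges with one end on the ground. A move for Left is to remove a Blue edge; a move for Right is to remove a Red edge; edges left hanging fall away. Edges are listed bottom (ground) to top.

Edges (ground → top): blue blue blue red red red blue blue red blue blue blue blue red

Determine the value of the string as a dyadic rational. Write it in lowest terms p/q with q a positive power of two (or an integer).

Prefix values for blue blue blue red red red blue blue red blue blue blue blue red via {L|R} + simplicity:
value_1 [b]  L=[0]  R=[]  => 1
value_2 [bb]  L=[0,1]  R=[]  => 2
value_3 [bbb]  L=[0,1,2]  R=[]  => 3
value_4 [bbbr]  L=[0,1,2]  R=[3]  => 5/2
value_5 [bbbrr]  L=[0,1,2]  R=[5/2,3]  => 9/4
value_6 [bbbrrr]  L=[0,1,2]  R=[9/4,5/2,3]  => 17/8
value_7 [bbbrrrb]  L=[0,1,2,17/8]  R=[9/4,5/2,3]  => 35/16
value_8 [bbbrrrbb]  L=[0,1,2,17/8,35/16]  R=[9/4,5/2,3]  => 71/32
value_9 [bbbrrrbbr]  L=[0,1,2,17/8,35/16]  R=[71/32,9/4,5/2,3]  => 141/64
value_10 [bbbrrrbbrb]  L=[0,1,2,17/8,35/16,141/64]  R=[71/32,9/4,5/2,3]  => 283/128
value_11 [bbbrrrbbrbb]  L=[0,1,2,17/8,35/16,141/64,283/128]  R=[71/32,9/4,5/2,3]  => 567/256
value_12 [bbbrrrbbrbbb]  L=[0,1,2,17/8,35/16,141/64,283/128,567/256]  R=[71/32,9/4,5/2,3]  => 1135/512
value_13 [bbbrrrbbrbbbb]  L=[0,1,2,17/8,35/16,141/64,283/128,567/256,1135/512]  R=[71/32,9/4,5/2,3]  => 2271/1024
value_14 [bbbrrrbbrbbbbr]  L=[0,1,2,17/8,35/16,141/64,283/128,567/256,1135/512]  R=[2271/1024,71/32,9/4,5/2,3]  => 4541/2048

4541/2048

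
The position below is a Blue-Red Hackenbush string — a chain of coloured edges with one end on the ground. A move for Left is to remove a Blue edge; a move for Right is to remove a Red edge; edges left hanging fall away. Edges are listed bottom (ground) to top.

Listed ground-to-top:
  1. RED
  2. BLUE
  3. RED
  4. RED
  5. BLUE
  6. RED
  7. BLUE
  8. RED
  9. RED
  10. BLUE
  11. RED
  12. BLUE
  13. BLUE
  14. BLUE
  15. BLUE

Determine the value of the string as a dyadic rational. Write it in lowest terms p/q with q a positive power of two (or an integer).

-13729/16384

R: Left { — }, Right { 0 } => simplest -1
RB: Left { -1 }, Right { 0 } => simplest -1/2
RBR: Left { -1 }, Right { -1/2, 0 } => simplest -3/4
RBRR: Left { -1 }, Right { -3/4, -1/2, 0 } => simplest -7/8
RBRRB: Left { -1, -7/8 }, Right { -3/4, -1/2, 0 } => simplest -13/16
RBRRBR: Left { -1, -7/8 }, Right { -13/16, -3/4, -1/2, 0 } => simplest -27/32
RBRRBRB: Left { -1, -7/8, -27/32 }, Right { -13/16, -3/4, -1/2, 0 } => simplest -53/64
RBRRBRBR: Left { -1, -7/8, -27/32 }, Right { -53/64, -13/16, -3/4, -1/2, 0 } => simplest -107/128
RBRRBRBRR: Left { -1, -7/8, -27/32 }, Right { -107/128, -53/64, -13/16, -3/4, -1/2, 0 } => simplest -215/256
RBRRBRBRRB: Left { -1, -7/8, -27/32, -215/256 }, Right { -107/128, -53/64, -13/16, -3/4, -1/2, 0 } => simplest -429/512
RBRRBRBRRBR: Left { -1, -7/8, -27/32, -215/256 }, Right { -429/512, -107/128, -53/64, -13/16, -3/4, -1/2, 0 } => simplest -859/1024
RBRRBRBRRBRB: Left { -1, -7/8, -27/32, -215/256, -859/1024 }, Right { -429/512, -107/128, -53/64, -13/16, -3/4, -1/2, 0 } => simplest -1717/2048
RBRRBRBRRBRBB: Left { -1, -7/8, -27/32, -215/256, -859/1024, -1717/2048 }, Right { -429/512, -107/128, -53/64, -13/16, -3/4, -1/2, 0 } => simplest -3433/4096
RBRRBRBRRBRBBB: Left { -1, -7/8, -27/32, -215/256, -859/1024, -1717/2048, -3433/4096 }, Right { -429/512, -107/128, -53/64, -13/16, -3/4, -1/2, 0 } => simplest -6865/8192
RBRRBRBRRBRBBBB: Left { -1, -7/8, -27/32, -215/256, -859/1024, -1717/2048, -3433/4096, -6865/8192 }, Right { -429/512, -107/128, -53/64, -13/16, -3/4, -1/2, 0 } => simplest -13729/16384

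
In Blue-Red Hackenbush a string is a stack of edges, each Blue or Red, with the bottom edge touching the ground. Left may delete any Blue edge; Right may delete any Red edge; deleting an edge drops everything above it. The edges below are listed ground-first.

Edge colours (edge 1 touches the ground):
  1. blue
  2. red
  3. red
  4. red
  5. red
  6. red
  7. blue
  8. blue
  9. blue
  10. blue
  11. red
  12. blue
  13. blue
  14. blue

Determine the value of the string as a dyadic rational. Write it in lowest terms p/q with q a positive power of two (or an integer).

g(b) = { 0 |  } ⇒ 1
g(br) = { 0 | 1 } ⇒ 1/2
g(brr) = { 0 | 1/2,1 } ⇒ 1/4
g(brrr) = { 0 | 1/4,1/2,1 } ⇒ 1/8
g(brrrr) = { 0 | 1/8,1/4,1/2,1 } ⇒ 1/16
g(brrrrr) = { 0 | 1/16,1/8,1/4,1/2,1 } ⇒ 1/32
g(brrrrrb) = { 0,1/32 | 1/16,1/8,1/4,1/2,1 } ⇒ 3/64
g(brrrrrbb) = { 0,1/32,3/64 | 1/16,1/8,1/4,1/2,1 } ⇒ 7/128
g(brrrrrbbb) = { 0,1/32,3/64,7/128 | 1/16,1/8,1/4,1/2,1 } ⇒ 15/256
g(brrrrrbbbb) = { 0,1/32,3/64,7/128,15/256 | 1/16,1/8,1/4,1/2,1 } ⇒ 31/512
g(brrrrrbbbbr) = { 0,1/32,3/64,7/128,15/256 | 31/512,1/16,1/8,1/4,1/2,1 } ⇒ 61/1024
g(brrrrrbbbbrb) = { 0,1/32,3/64,7/128,15/256,61/1024 | 31/512,1/16,1/8,1/4,1/2,1 } ⇒ 123/2048
g(brrrrrbbbbrbb) = { 0,1/32,3/64,7/128,15/256,61/1024,123/2048 | 31/512,1/16,1/8,1/4,1/2,1 } ⇒ 247/4096
g(brrrrrbbbbrbbb) = { 0,1/32,3/64,7/128,15/256,61/1024,123/2048,247/4096 | 31/512,1/16,1/8,1/4,1/2,1 } ⇒ 495/8192

495/8192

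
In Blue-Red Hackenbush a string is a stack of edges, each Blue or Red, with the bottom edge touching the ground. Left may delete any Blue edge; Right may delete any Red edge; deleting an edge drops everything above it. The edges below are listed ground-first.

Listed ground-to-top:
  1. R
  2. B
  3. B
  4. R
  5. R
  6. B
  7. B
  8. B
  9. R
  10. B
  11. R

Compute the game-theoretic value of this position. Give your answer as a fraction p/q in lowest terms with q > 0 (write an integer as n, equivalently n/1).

-395/1024

v_1 [R]  L=[∅]  R=[0]  so -1
v_2 [RB]  L=[-1]  R=[0]  so -1/2
v_3 [RBB]  L=[-1 -1/2]  R=[0]  so -1/4
v_4 [RBBR]  L=[-1 -1/2]  R=[-1/4 0]  so -3/8
v_5 [RBBRR]  L=[-1 -1/2]  R=[-3/8 -1/4 0]  so -7/16
v_6 [RBBRRB]  L=[-1 -1/2 -7/16]  R=[-3/8 -1/4 0]  so -13/32
v_7 [RBBRRBB]  L=[-1 -1/2 -7/16 -13/32]  R=[-3/8 -1/4 0]  so -25/64
v_8 [RBBRRBBB]  L=[-1 -1/2 -7/16 -13/32 -25/64]  R=[-3/8 -1/4 0]  so -49/128
v_9 [RBBRRBBBR]  L=[-1 -1/2 -7/16 -13/32 -25/64]  R=[-49/128 -3/8 -1/4 0]  so -99/256
v_10 [RBBRRBBBRB]  L=[-1 -1/2 -7/16 -13/32 -25/64 -99/256]  R=[-49/128 -3/8 -1/4 0]  so -197/512
v_11 [RBBRRBBBRBR]  L=[-1 -1/2 -7/16 -13/32 -25/64 -99/256]  R=[-197/512 -49/128 -3/8 -1/4 0]  so -395/1024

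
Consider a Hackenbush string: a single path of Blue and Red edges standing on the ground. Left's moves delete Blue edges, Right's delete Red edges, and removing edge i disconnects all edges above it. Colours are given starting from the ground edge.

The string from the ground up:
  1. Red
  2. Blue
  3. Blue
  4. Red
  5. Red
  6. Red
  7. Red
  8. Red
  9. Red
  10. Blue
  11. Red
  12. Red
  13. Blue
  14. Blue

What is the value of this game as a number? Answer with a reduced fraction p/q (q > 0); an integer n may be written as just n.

Build g(s[:k]) for k = 1..14, string s = Red Blue Blue Red Red Red Red Red Red Blue Red Red Blue Blue.
g_1 [R]  L=[—]  R=[0]  ⇒ -1
g_2 [RB]  L=[-1]  R=[0]  ⇒ -1/2
g_3 [RBB]  L=[-1,-1/2]  R=[0]  ⇒ -1/4
g_4 [RBBR]  L=[-1,-1/2]  R=[-1/4,0]  ⇒ -3/8
g_5 [RBBRR]  L=[-1,-1/2]  R=[-3/8,-1/4,0]  ⇒ -7/16
g_6 [RBBRRR]  L=[-1,-1/2]  R=[-7/16,-3/8,-1/4,0]  ⇒ -15/32
g_7 [RBBRRRR]  L=[-1,-1/2]  R=[-15/32,-7/16,-3/8,-1/4,0]  ⇒ -31/64
g_8 [RBBRRRRR]  L=[-1,-1/2]  R=[-31/64,-15/32,-7/16,-3/8,-1/4,0]  ⇒ -63/128
g_9 [RBBRRRRRR]  L=[-1,-1/2]  R=[-63/128,-31/64,-15/32,-7/16,-3/8,-1/4,0]  ⇒ -127/256
g_10 [RBBRRRRRRB]  L=[-1,-1/2,-127/256]  R=[-63/128,-31/64,-15/32,-7/16,-3/8,-1/4,0]  ⇒ -253/512
g_11 [RBBRRRRRRBR]  L=[-1,-1/2,-127/256]  R=[-253/512,-63/128,-31/64,-15/32,-7/16,-3/8,-1/4,0]  ⇒ -507/1024
g_12 [RBBRRRRRRBRR]  L=[-1,-1/2,-127/256]  R=[-507/1024,-253/512,-63/128,-31/64,-15/32,-7/16,-3/8,-1/4,0]  ⇒ -1015/2048
g_13 [RBBRRRRRRBRRB]  L=[-1,-1/2,-127/256,-1015/2048]  R=[-507/1024,-253/512,-63/128,-31/64,-15/32,-7/16,-3/8,-1/4,0]  ⇒ -2029/4096
g_14 [RBBRRRRRRBRRBB]  L=[-1,-1/2,-127/256,-1015/2048,-2029/4096]  R=[-507/1024,-253/512,-63/128,-31/64,-15/32,-7/16,-3/8,-1/4,0]  ⇒ -4057/8192

-4057/8192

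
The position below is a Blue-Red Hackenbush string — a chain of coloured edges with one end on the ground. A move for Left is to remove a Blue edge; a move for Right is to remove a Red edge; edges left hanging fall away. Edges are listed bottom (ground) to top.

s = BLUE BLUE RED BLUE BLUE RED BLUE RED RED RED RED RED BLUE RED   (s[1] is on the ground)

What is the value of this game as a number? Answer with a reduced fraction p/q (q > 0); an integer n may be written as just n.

7429/4096

edge 1 of 14 (BLUE): { 0 |  } → 1
edge 2 of 14 (BLUE): { 0,1 |  } → 2
edge 3 of 14 (RED): { 0,1 | 2 } → 3/2
edge 4 of 14 (BLUE): { 0,1,3/2 | 2 } → 7/4
edge 5 of 14 (BLUE): { 0,1,3/2,7/4 | 2 } → 15/8
edge 6 of 14 (RED): { 0,1,3/2,7/4 | 15/8,2 } → 29/16
edge 7 of 14 (BLUE): { 0,1,3/2,7/4,29/16 | 15/8,2 } → 59/32
edge 8 of 14 (RED): { 0,1,3/2,7/4,29/16 | 59/32,15/8,2 } → 117/64
edge 9 of 14 (RED): { 0,1,3/2,7/4,29/16 | 117/64,59/32,15/8,2 } → 233/128
edge 10 of 14 (RED): { 0,1,3/2,7/4,29/16 | 233/128,117/64,59/32,15/8,2 } → 465/256
edge 11 of 14 (RED): { 0,1,3/2,7/4,29/16 | 465/256,233/128,117/64,59/32,15/8,2 } → 929/512
edge 12 of 14 (RED): { 0,1,3/2,7/4,29/16 | 929/512,465/256,233/128,117/64,59/32,15/8,2 } → 1857/1024
edge 13 of 14 (BLUE): { 0,1,3/2,7/4,29/16,1857/1024 | 929/512,465/256,233/128,117/64,59/32,15/8,2 } → 3715/2048
edge 14 of 14 (RED): { 0,1,3/2,7/4,29/16,1857/1024 | 3715/2048,929/512,465/256,233/128,117/64,59/32,15/8,2 } → 7429/4096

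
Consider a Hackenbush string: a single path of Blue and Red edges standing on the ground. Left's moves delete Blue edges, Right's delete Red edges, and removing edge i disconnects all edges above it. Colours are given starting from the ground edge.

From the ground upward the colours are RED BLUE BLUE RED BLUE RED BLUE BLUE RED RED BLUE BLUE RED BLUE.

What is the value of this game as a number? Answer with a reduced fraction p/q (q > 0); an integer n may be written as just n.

Recurse on prefixes of the 14-edge string RED BLUE BLUE RED BLUE RED BLUE BLUE RED RED BLUE BLUE RED BLUE:
1 of 14 · R · max L −∞ · min R 0 -> -1
2 of 14 · RB · max L -1 · min R 0 -> -1/2
3 of 14 · RBB · max L -1/2 · min R 0 -> -1/4
4 of 14 · RBBR · max L -1/2 · min R -1/4 -> -3/8
5 of 14 · RBBRB · max L -3/8 · min R -1/4 -> -5/16
6 of 14 · RBBRBR · max L -3/8 · min R -5/16 -> -11/32
7 of 14 · RBBRBRB · max L -11/32 · min R -5/16 -> -21/64
8 of 14 · RBBRBRBB · max L -21/64 · min R -5/16 -> -41/128
9 of 14 · RBBRBRBBR · max L -21/64 · min R -41/128 -> -83/256
10 of 14 · RBBRBRBBRR · max L -21/64 · min R -83/256 -> -167/512
11 of 14 · RBBRBRBBRRB · max L -167/512 · min R -83/256 -> -333/1024
12 of 14 · RBBRBRBBRRBB · max L -333/1024 · min R -83/256 -> -665/2048
13 of 14 · RBBRBRBBRRBBR · max L -333/1024 · min R -665/2048 -> -1331/4096
14 of 14 · RBBRBRBBRRBBRB · max L -1331/4096 · min R -665/2048 -> -2661/8192

-2661/8192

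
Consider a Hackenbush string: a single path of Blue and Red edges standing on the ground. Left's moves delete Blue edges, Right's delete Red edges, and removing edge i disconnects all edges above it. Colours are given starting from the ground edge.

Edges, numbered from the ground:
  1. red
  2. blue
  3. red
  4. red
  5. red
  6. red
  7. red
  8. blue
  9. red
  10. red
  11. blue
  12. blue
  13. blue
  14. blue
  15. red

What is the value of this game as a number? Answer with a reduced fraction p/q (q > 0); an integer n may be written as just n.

Prefix values for red blue red red red red red blue red red blue blue blue blue red via {L|R} + simplicity:
value(r) = { — | 0 } -> -1
value(rb) = { -1 | 0 } -> -1/2
value(rbr) = { -1 | -1/2,0 } -> -3/4
value(rbrr) = { -1 | -3/4,-1/2,0 } -> -7/8
value(rbrrr) = { -1 | -7/8,-3/4,-1/2,0 } -> -15/16
value(rbrrrr) = { -1 | -15/16,-7/8,-3/4,-1/2,0 } -> -31/32
value(rbrrrrr) = { -1 | -31/32,-15/16,-7/8,-3/4,-1/2,0 } -> -63/64
value(rbrrrrrb) = { -1,-63/64 | -31/32,-15/16,-7/8,-3/4,-1/2,0 } -> -125/128
value(rbrrrrrbr) = { -1,-63/64 | -125/128,-31/32,-15/16,-7/8,-3/4,-1/2,0 } -> -251/256
value(rbrrrrrbrr) = { -1,-63/64 | -251/256,-125/128,-31/32,-15/16,-7/8,-3/4,-1/2,0 } -> -503/512
value(rbrrrrrbrrb) = { -1,-63/64,-503/512 | -251/256,-125/128,-31/32,-15/16,-7/8,-3/4,-1/2,0 } -> -1005/1024
value(rbrrrrrbrrbb) = { -1,-63/64,-503/512,-1005/1024 | -251/256,-125/128,-31/32,-15/16,-7/8,-3/4,-1/2,0 } -> -2009/2048
value(rbrrrrrbrrbbb) = { -1,-63/64,-503/512,-1005/1024,-2009/2048 | -251/256,-125/128,-31/32,-15/16,-7/8,-3/4,-1/2,0 } -> -4017/4096
value(rbrrrrrbrrbbbb) = { -1,-63/64,-503/512,-1005/1024,-2009/2048,-4017/4096 | -251/256,-125/128,-31/32,-15/16,-7/8,-3/4,-1/2,0 } -> -8033/8192
value(rbrrrrrbrrbbbbr) = { -1,-63/64,-503/512,-1005/1024,-2009/2048,-4017/4096 | -8033/8192,-251/256,-125/128,-31/32,-15/16,-7/8,-3/4,-1/2,0 } -> -16067/16384

-16067/16384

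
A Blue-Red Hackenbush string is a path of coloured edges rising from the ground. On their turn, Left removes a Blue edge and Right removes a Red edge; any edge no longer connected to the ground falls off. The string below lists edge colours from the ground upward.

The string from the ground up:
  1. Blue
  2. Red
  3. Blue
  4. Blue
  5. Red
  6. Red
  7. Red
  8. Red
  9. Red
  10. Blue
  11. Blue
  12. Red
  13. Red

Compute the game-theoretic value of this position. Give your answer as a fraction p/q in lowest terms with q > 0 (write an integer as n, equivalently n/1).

g_1 [B]  L=[0]  R=[none]  => 1
g_2 [BR]  L=[0]  R=[1]  => 1/2
g_3 [BRB]  L=[0 1/2]  R=[1]  => 3/4
g_4 [BRBB]  L=[0 1/2 3/4]  R=[1]  => 7/8
g_5 [BRBBR]  L=[0 1/2 3/4]  R=[7/8 1]  => 13/16
g_6 [BRBBRR]  L=[0 1/2 3/4]  R=[13/16 7/8 1]  => 25/32
g_7 [BRBBRRR]  L=[0 1/2 3/4]  R=[25/32 13/16 7/8 1]  => 49/64
g_8 [BRBBRRRR]  L=[0 1/2 3/4]  R=[49/64 25/32 13/16 7/8 1]  => 97/128
g_9 [BRBBRRRRR]  L=[0 1/2 3/4]  R=[97/128 49/64 25/32 13/16 7/8 1]  => 193/256
g_10 [BRBBRRRRRB]  L=[0 1/2 3/4 193/256]  R=[97/128 49/64 25/32 13/16 7/8 1]  => 387/512
g_11 [BRBBRRRRRBB]  L=[0 1/2 3/4 193/256 387/512]  R=[97/128 49/64 25/32 13/16 7/8 1]  => 775/1024
g_12 [BRBBRRRRRBBR]  L=[0 1/2 3/4 193/256 387/512]  R=[775/1024 97/128 49/64 25/32 13/16 7/8 1]  => 1549/2048
g_13 [BRBBRRRRRBBRR]  L=[0 1/2 3/4 193/256 387/512]  R=[1549/2048 775/1024 97/128 49/64 25/32 13/16 7/8 1]  => 3097/4096

3097/4096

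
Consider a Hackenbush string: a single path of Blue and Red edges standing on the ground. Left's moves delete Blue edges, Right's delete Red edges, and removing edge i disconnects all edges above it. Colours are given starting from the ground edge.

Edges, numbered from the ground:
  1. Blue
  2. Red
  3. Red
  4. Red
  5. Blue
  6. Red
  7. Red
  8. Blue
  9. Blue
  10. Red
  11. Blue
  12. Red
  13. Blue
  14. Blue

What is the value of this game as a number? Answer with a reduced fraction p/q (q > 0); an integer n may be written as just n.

Build v(s[:k]) for k = 1..14, string s = Blue Red Red Red Blue Red Red Blue Blue Red Blue Red Blue Blue.
1 of 14 · B · max L 0 · min R +∞ => 1
2 of 14 · BR · max L 0 · min R 1 => 1/2
3 of 14 · BRR · max L 0 · min R 1/2 => 1/4
4 of 14 · BRRR · max L 0 · min R 1/4 => 1/8
5 of 14 · BRRRB · max L 1/8 · min R 1/4 => 3/16
6 of 14 · BRRRBR · max L 1/8 · min R 3/16 => 5/32
7 of 14 · BRRRBRR · max L 1/8 · min R 5/32 => 9/64
8 of 14 · BRRRBRRB · max L 9/64 · min R 5/32 => 19/128
9 of 14 · BRRRBRRBB · max L 19/128 · min R 5/32 => 39/256
10 of 14 · BRRRBRRBBR · max L 19/128 · min R 39/256 => 77/512
11 of 14 · BRRRBRRBBRB · max L 77/512 · min R 39/256 => 155/1024
12 of 14 · BRRRBRRBBRBR · max L 77/512 · min R 155/1024 => 309/2048
13 of 14 · BRRRBRRBBRBRB · max L 309/2048 · min R 155/1024 => 619/4096
14 of 14 · BRRRBRRBBRBRBB · max L 619/4096 · min R 155/1024 => 1239/8192

1239/8192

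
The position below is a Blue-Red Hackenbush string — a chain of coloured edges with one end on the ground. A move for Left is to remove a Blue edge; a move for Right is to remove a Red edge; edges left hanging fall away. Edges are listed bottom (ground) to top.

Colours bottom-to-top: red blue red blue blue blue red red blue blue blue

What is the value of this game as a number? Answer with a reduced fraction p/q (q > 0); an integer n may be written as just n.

-561/1024

r: Left { ∅ }, Right { 0 } => simplest -1
rb: Left { -1 }, Right { 0 } => simplest -1/2
rbr: Left { -1 }, Right { -1/2 0 } => simplest -3/4
rbrb: Left { -1 -3/4 }, Right { -1/2 0 } => simplest -5/8
rbrbb: Left { -1 -3/4 -5/8 }, Right { -1/2 0 } => simplest -9/16
rbrbbb: Left { -1 -3/4 -5/8 -9/16 }, Right { -1/2 0 } => simplest -17/32
rbrbbbr: Left { -1 -3/4 -5/8 -9/16 }, Right { -17/32 -1/2 0 } => simplest -35/64
rbrbbbrr: Left { -1 -3/4 -5/8 -9/16 }, Right { -35/64 -17/32 -1/2 0 } => simplest -71/128
rbrbbbrrb: Left { -1 -3/4 -5/8 -9/16 -71/128 }, Right { -35/64 -17/32 -1/2 0 } => simplest -141/256
rbrbbbrrbb: Left { -1 -3/4 -5/8 -9/16 -71/128 -141/256 }, Right { -35/64 -17/32 -1/2 0 } => simplest -281/512
rbrbbbrrbbb: Left { -1 -3/4 -5/8 -9/16 -71/128 -141/256 -281/512 }, Right { -35/64 -17/32 -1/2 0 } => simplest -561/1024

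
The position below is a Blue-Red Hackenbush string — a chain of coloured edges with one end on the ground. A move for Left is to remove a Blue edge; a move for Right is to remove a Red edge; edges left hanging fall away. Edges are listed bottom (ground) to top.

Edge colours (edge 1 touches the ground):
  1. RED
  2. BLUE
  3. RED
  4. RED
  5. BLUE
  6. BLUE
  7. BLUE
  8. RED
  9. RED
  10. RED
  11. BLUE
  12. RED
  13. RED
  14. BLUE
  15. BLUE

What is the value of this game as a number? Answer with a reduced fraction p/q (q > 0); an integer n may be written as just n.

-12761/16384

Recurse on prefixes of the 15-edge string RED BLUE RED RED BLUE BLUE BLUE RED RED RED BLUE RED RED BLUE BLUE:
R: Left { (no moves) }, Right { 0 } -> simplest -1
RB: Left { -1 }, Right { 0 } -> simplest -1/2
RBR: Left { -1 }, Right { -1/2 0 } -> simplest -3/4
RBRR: Left { -1 }, Right { -3/4 -1/2 0 } -> simplest -7/8
RBRRB: Left { -1 -7/8 }, Right { -3/4 -1/2 0 } -> simplest -13/16
RBRRBB: Left { -1 -7/8 -13/16 }, Right { -3/4 -1/2 0 } -> simplest -25/32
RBRRBBB: Left { -1 -7/8 -13/16 -25/32 }, Right { -3/4 -1/2 0 } -> simplest -49/64
RBRRBBBR: Left { -1 -7/8 -13/16 -25/32 }, Right { -49/64 -3/4 -1/2 0 } -> simplest -99/128
RBRRBBBRR: Left { -1 -7/8 -13/16 -25/32 }, Right { -99/128 -49/64 -3/4 -1/2 0 } -> simplest -199/256
RBRRBBBRRR: Left { -1 -7/8 -13/16 -25/32 }, Right { -199/256 -99/128 -49/64 -3/4 -1/2 0 } -> simplest -399/512
RBRRBBBRRRB: Left { -1 -7/8 -13/16 -25/32 -399/512 }, Right { -199/256 -99/128 -49/64 -3/4 -1/2 0 } -> simplest -797/1024
RBRRBBBRRRBR: Left { -1 -7/8 -13/16 -25/32 -399/512 }, Right { -797/1024 -199/256 -99/128 -49/64 -3/4 -1/2 0 } -> simplest -1595/2048
RBRRBBBRRRBRR: Left { -1 -7/8 -13/16 -25/32 -399/512 }, Right { -1595/2048 -797/1024 -199/256 -99/128 -49/64 -3/4 -1/2 0 } -> simplest -3191/4096
RBRRBBBRRRBRRB: Left { -1 -7/8 -13/16 -25/32 -399/512 -3191/4096 }, Right { -1595/2048 -797/1024 -199/256 -99/128 -49/64 -3/4 -1/2 0 } -> simplest -6381/8192
RBRRBBBRRRBRRBB: Left { -1 -7/8 -13/16 -25/32 -399/512 -3191/4096 -6381/8192 }, Right { -1595/2048 -797/1024 -199/256 -99/128 -49/64 -3/4 -1/2 0 } -> simplest -12761/16384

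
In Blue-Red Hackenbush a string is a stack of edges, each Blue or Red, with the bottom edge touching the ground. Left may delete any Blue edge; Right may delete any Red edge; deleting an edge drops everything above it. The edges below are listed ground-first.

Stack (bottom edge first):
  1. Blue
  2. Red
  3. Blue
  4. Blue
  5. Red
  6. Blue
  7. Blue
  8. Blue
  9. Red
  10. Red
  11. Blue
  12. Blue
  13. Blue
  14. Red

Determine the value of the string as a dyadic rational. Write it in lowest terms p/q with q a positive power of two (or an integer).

7069/8192

g(B) = { 0 | · } — 1
g(BR) = { 0 | 1 } — 1/2
g(BRB) = { 0 1/2 | 1 } — 3/4
g(BRBB) = { 0 1/2 3/4 | 1 } — 7/8
g(BRBBR) = { 0 1/2 3/4 | 7/8 1 } — 13/16
g(BRBBRB) = { 0 1/2 3/4 13/16 | 7/8 1 } — 27/32
g(BRBBRBB) = { 0 1/2 3/4 13/16 27/32 | 7/8 1 } — 55/64
g(BRBBRBBB) = { 0 1/2 3/4 13/16 27/32 55/64 | 7/8 1 } — 111/128
g(BRBBRBBBR) = { 0 1/2 3/4 13/16 27/32 55/64 | 111/128 7/8 1 } — 221/256
g(BRBBRBBBRR) = { 0 1/2 3/4 13/16 27/32 55/64 | 221/256 111/128 7/8 1 } — 441/512
g(BRBBRBBBRRB) = { 0 1/2 3/4 13/16 27/32 55/64 441/512 | 221/256 111/128 7/8 1 } — 883/1024
g(BRBBRBBBRRBB) = { 0 1/2 3/4 13/16 27/32 55/64 441/512 883/1024 | 221/256 111/128 7/8 1 } — 1767/2048
g(BRBBRBBBRRBBB) = { 0 1/2 3/4 13/16 27/32 55/64 441/512 883/1024 1767/2048 | 221/256 111/128 7/8 1 } — 3535/4096
g(BRBBRBBBRRBBBR) = { 0 1/2 3/4 13/16 27/32 55/64 441/512 883/1024 1767/2048 | 3535/4096 221/256 111/128 7/8 1 } — 7069/8192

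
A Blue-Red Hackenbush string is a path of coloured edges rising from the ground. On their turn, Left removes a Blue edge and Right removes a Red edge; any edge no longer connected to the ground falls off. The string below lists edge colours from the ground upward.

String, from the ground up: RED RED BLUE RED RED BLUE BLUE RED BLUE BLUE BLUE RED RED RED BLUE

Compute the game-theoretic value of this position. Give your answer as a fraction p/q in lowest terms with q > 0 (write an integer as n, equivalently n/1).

-14621/8192

step 1: add RED to get R; options L={ — } R={ 0 } => -1
step 2: add RED to get RR; options L={ — } R={ -1,0 } => -2
step 3: add BLUE to get RRB; options L={ -2 } R={ -1,0 } => -3/2
step 4: add RED to get RRBR; options L={ -2 } R={ -3/2,-1,0 } => -7/4
step 5: add RED to get RRBRR; options L={ -2 } R={ -7/4,-3/2,-1,0 } => -15/8
step 6: add BLUE to get RRBRRB; options L={ -2,-15/8 } R={ -7/4,-3/2,-1,0 } => -29/16
step 7: add BLUE to get RRBRRBB; options L={ -2,-15/8,-29/16 } R={ -7/4,-3/2,-1,0 } => -57/32
step 8: add RED to get RRBRRBBR; options L={ -2,-15/8,-29/16 } R={ -57/32,-7/4,-3/2,-1,0 } => -115/64
step 9: add BLUE to get RRBRRBBRB; options L={ -2,-15/8,-29/16,-115/64 } R={ -57/32,-7/4,-3/2,-1,0 } => -229/128
step 10: add BLUE to get RRBRRBBRBB; options L={ -2,-15/8,-29/16,-115/64,-229/128 } R={ -57/32,-7/4,-3/2,-1,0 } => -457/256
step 11: add BLUE to get RRBRRBBRBBB; options L={ -2,-15/8,-29/16,-115/64,-229/128,-457/256 } R={ -57/32,-7/4,-3/2,-1,0 } => -913/512
step 12: add RED to get RRBRRBBRBBBR; options L={ -2,-15/8,-29/16,-115/64,-229/128,-457/256 } R={ -913/512,-57/32,-7/4,-3/2,-1,0 } => -1827/1024
step 13: add RED to get RRBRRBBRBBBRR; options L={ -2,-15/8,-29/16,-115/64,-229/128,-457/256 } R={ -1827/1024,-913/512,-57/32,-7/4,-3/2,-1,0 } => -3655/2048
step 14: add RED to get RRBRRBBRBBBRRR; options L={ -2,-15/8,-29/16,-115/64,-229/128,-457/256 } R={ -3655/2048,-1827/1024,-913/512,-57/32,-7/4,-3/2,-1,0 } => -7311/4096
step 15: add BLUE to get RRBRRBBRBBBRRRB; options L={ -2,-15/8,-29/16,-115/64,-229/128,-457/256,-7311/4096 } R={ -3655/2048,-1827/1024,-913/512,-57/32,-7/4,-3/2,-1,0 } => -14621/8192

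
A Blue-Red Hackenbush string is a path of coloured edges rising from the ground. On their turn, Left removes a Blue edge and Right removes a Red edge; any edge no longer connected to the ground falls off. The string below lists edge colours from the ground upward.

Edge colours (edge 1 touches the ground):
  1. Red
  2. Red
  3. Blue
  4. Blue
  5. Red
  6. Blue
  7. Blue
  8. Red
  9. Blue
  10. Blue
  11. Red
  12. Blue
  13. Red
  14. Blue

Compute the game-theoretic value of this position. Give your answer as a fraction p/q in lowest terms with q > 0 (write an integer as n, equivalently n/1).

Recurse on prefixes of the 14-edge string Red Red Blue Blue Red Blue Blue Red Blue Blue Red Blue Red Blue:
R: Left { none }, Right { 0 } = simplest -1
RR: Left { none }, Right { -1, 0 } = simplest -2
RRB: Left { -2 }, Right { -1, 0 } = simplest -3/2
RRBB: Left { -2, -3/2 }, Right { -1, 0 } = simplest -5/4
RRBBR: Left { -2, -3/2 }, Right { -5/4, -1, 0 } = simplest -11/8
RRBBRB: Left { -2, -3/2, -11/8 }, Right { -5/4, -1, 0 } = simplest -21/16
RRBBRBB: Left { -2, -3/2, -11/8, -21/16 }, Right { -5/4, -1, 0 } = simplest -41/32
RRBBRBBR: Left { -2, -3/2, -11/8, -21/16 }, Right { -41/32, -5/4, -1, 0 } = simplest -83/64
RRBBRBBRB: Left { -2, -3/2, -11/8, -21/16, -83/64 }, Right { -41/32, -5/4, -1, 0 } = simplest -165/128
RRBBRBBRBB: Left { -2, -3/2, -11/8, -21/16, -83/64, -165/128 }, Right { -41/32, -5/4, -1, 0 } = simplest -329/256
RRBBRBBRBBR: Left { -2, -3/2, -11/8, -21/16, -83/64, -165/128 }, Right { -329/256, -41/32, -5/4, -1, 0 } = simplest -659/512
RRBBRBBRBBRB: Left { -2, -3/2, -11/8, -21/16, -83/64, -165/128, -659/512 }, Right { -329/256, -41/32, -5/4, -1, 0 } = simplest -1317/1024
RRBBRBBRBBRBR: Left { -2, -3/2, -11/8, -21/16, -83/64, -165/128, -659/512 }, Right { -1317/1024, -329/256, -41/32, -5/4, -1, 0 } = simplest -2635/2048
RRBBRBBRBBRBRB: Left { -2, -3/2, -11/8, -21/16, -83/64, -165/128, -659/512, -2635/2048 }, Right { -1317/1024, -329/256, -41/32, -5/4, -1, 0 } = simplest -5269/4096

-5269/4096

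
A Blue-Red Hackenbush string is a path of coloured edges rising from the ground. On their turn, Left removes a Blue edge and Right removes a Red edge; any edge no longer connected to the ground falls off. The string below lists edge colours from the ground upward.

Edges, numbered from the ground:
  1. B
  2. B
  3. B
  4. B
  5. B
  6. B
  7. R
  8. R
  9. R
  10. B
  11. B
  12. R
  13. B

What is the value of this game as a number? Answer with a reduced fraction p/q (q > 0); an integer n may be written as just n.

667/128

B: Left { 0 }, Right { · } gives simplest 1
BB: Left { 0,1 }, Right { · } gives simplest 2
BBB: Left { 0,1,2 }, Right { · } gives simplest 3
BBBB: Left { 0,1,2,3 }, Right { · } gives simplest 4
BBBBB: Left { 0,1,2,3,4 }, Right { · } gives simplest 5
BBBBBB: Left { 0,1,2,3,4,5 }, Right { · } gives simplest 6
BBBBBBR: Left { 0,1,2,3,4,5 }, Right { 6 } gives simplest 11/2
BBBBBBRR: Left { 0,1,2,3,4,5 }, Right { 11/2,6 } gives simplest 21/4
BBBBBBRRR: Left { 0,1,2,3,4,5 }, Right { 21/4,11/2,6 } gives simplest 41/8
BBBBBBRRRB: Left { 0,1,2,3,4,5,41/8 }, Right { 21/4,11/2,6 } gives simplest 83/16
BBBBBBRRRBB: Left { 0,1,2,3,4,5,41/8,83/16 }, Right { 21/4,11/2,6 } gives simplest 167/32
BBBBBBRRRBBR: Left { 0,1,2,3,4,5,41/8,83/16 }, Right { 167/32,21/4,11/2,6 } gives simplest 333/64
BBBBBBRRRBBRB: Left { 0,1,2,3,4,5,41/8,83/16,333/64 }, Right { 167/32,21/4,11/2,6 } gives simplest 667/128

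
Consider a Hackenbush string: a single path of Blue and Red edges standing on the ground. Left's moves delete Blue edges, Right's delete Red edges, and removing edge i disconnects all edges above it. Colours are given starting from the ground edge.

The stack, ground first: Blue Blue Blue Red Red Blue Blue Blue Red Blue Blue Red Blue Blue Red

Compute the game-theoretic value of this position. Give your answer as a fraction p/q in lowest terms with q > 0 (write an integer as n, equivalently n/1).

g(B) = { 0 | (no moves) } — 1
g(BB) = { 0 1 | (no moves) } — 2
g(BBB) = { 0 1 2 | (no moves) } — 3
g(BBBR) = { 0 1 2 | 3 } — 5/2
g(BBBRR) = { 0 1 2 | 5/2 3 } — 9/4
g(BBBRRB) = { 0 1 2 9/4 | 5/2 3 } — 19/8
g(BBBRRBB) = { 0 1 2 9/4 19/8 | 5/2 3 } — 39/16
g(BBBRRBBB) = { 0 1 2 9/4 19/8 39/16 | 5/2 3 } — 79/32
g(BBBRRBBBR) = { 0 1 2 9/4 19/8 39/16 | 79/32 5/2 3 } — 157/64
g(BBBRRBBBRB) = { 0 1 2 9/4 19/8 39/16 157/64 | 79/32 5/2 3 } — 315/128
g(BBBRRBBBRBB) = { 0 1 2 9/4 19/8 39/16 157/64 315/128 | 79/32 5/2 3 } — 631/256
g(BBBRRBBBRBBR) = { 0 1 2 9/4 19/8 39/16 157/64 315/128 | 631/256 79/32 5/2 3 } — 1261/512
g(BBBRRBBBRBBRB) = { 0 1 2 9/4 19/8 39/16 157/64 315/128 1261/512 | 631/256 79/32 5/2 3 } — 2523/1024
g(BBBRRBBBRBBRBB) = { 0 1 2 9/4 19/8 39/16 157/64 315/128 1261/512 2523/1024 | 631/256 79/32 5/2 3 } — 5047/2048
g(BBBRRBBBRBBRBBR) = { 0 1 2 9/4 19/8 39/16 157/64 315/128 1261/512 2523/1024 | 5047/2048 631/256 79/32 5/2 3 } — 10093/4096

10093/4096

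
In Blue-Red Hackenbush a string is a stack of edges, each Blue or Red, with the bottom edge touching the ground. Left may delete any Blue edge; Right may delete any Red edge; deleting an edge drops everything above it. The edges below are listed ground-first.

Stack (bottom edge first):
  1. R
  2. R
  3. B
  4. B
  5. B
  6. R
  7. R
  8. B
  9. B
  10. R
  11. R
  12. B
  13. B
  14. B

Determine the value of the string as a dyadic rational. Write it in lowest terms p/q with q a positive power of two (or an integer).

-4913/4096

1 of 14 · R · max L −∞ · min R 0 so -1
2 of 14 · RR · max L −∞ · min R -1 so -2
3 of 14 · RRB · max L -2 · min R -1 so -3/2
4 of 14 · RRBB · max L -3/2 · min R -1 so -5/4
5 of 14 · RRBBB · max L -5/4 · min R -1 so -9/8
6 of 14 · RRBBBR · max L -5/4 · min R -9/8 so -19/16
7 of 14 · RRBBBRR · max L -5/4 · min R -19/16 so -39/32
8 of 14 · RRBBBRRB · max L -39/32 · min R -19/16 so -77/64
9 of 14 · RRBBBRRBB · max L -77/64 · min R -19/16 so -153/128
10 of 14 · RRBBBRRBBR · max L -77/64 · min R -153/128 so -307/256
11 of 14 · RRBBBRRBBRR · max L -77/64 · min R -307/256 so -615/512
12 of 14 · RRBBBRRBBRRB · max L -615/512 · min R -307/256 so -1229/1024
13 of 14 · RRBBBRRBBRRBB · max L -1229/1024 · min R -307/256 so -2457/2048
14 of 14 · RRBBBRRBBRRBBB · max L -2457/2048 · min R -307/256 so -4913/4096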